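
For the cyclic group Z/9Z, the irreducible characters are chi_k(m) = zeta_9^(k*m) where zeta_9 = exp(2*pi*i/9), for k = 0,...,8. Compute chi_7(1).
chi_7(1) = zeta_9^7 = exp(-4*I*pi/9)

Solution. chi_7(1) = zeta_9^(7*1) = zeta_9^7. Since zeta_9^9 = 1, this equals zeta_9^7 = exp(2*pi*i*7/9) = exp(-4*I*pi/9).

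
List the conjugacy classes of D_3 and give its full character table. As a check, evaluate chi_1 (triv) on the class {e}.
Conjugacy classes: {e} of size 1, {r^1, r^2} of size 2, {s, sr, ..., sr^2} of size 3.
Character table:
  irrep \ class              {e} (size 1)  {r^1, r^2} (size 2)  {s, sr, ..., sr^2} (size 3)
  chi_1 (triv)               1             1                    1                          
  chi_2 (sign: r->1, s->-1)  1             1                    -1                         
  chi_3 (2d, j=1)            2             -1                   0                          

Spot check: chi_1 (triv) on {e} = 1.

Explanation: D_3 has order 2*3 = 6 with 3 conjugacy classes, hence 3 irreducibles. Sum of squared dims 1 + 1 + 4 = 6 = |G|. Linear characters come from the abelianisation; the 2-dimensional irreps have character r^k -> 2*cos(2*pi*j*k/3), reflections -> 0.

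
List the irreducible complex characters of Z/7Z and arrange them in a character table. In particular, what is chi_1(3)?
Character table of Z/7Z (irreps indexed chi_0,...,chi_6 with chi_k(m) = zeta_7^(k*m), zeta_7 = exp(2*pi*i/7)):
  irrep \ class  {0} (size 1)  {1} (size 1)    {2} (size 1)    {3} (size 1)    {4} (size 1)    {5} (size 1)    {6} (size 1)  
  chi_0          1             1               1               1               1               1               1             
  chi_1          1             exp(2*I*pi/7)   exp(4*I*pi/7)   exp(6*I*pi/7)   exp(-6*I*pi/7)  exp(-4*I*pi/7)  exp(-2*I*pi/7)
  chi_2          1             exp(4*I*pi/7)   exp(-6*I*pi/7)  exp(-2*I*pi/7)  exp(2*I*pi/7)   exp(6*I*pi/7)   exp(-4*I*pi/7)
  chi_3          1             exp(6*I*pi/7)   exp(-2*I*pi/7)  exp(4*I*pi/7)   exp(-4*I*pi/7)  exp(2*I*pi/7)   exp(-6*I*pi/7)
  chi_4          1             exp(-6*I*pi/7)  exp(2*I*pi/7)   exp(-4*I*pi/7)  exp(4*I*pi/7)   exp(-2*I*pi/7)  exp(6*I*pi/7) 
  chi_5          1             exp(-4*I*pi/7)  exp(6*I*pi/7)   exp(2*I*pi/7)   exp(-2*I*pi/7)  exp(-6*I*pi/7)  exp(4*I*pi/7) 
  chi_6          1             exp(-2*I*pi/7)  exp(-4*I*pi/7)  exp(-6*I*pi/7)  exp(6*I*pi/7)   exp(4*I*pi/7)   exp(2*I*pi/7) 

Spot check: chi_1(3) = zeta_7^(1*3) = zeta_7^3 = exp(6*I*pi/7).

Z/7Z is abelian, so all 7 irreducible complex representations are 1-dimensional. They are given by chi_k(m) = zeta_7^(k*m) for k = 0,...,6. Row orthogonality: sum_m chi_k(m) conj(chi_l(m)) = 7 * [k = l].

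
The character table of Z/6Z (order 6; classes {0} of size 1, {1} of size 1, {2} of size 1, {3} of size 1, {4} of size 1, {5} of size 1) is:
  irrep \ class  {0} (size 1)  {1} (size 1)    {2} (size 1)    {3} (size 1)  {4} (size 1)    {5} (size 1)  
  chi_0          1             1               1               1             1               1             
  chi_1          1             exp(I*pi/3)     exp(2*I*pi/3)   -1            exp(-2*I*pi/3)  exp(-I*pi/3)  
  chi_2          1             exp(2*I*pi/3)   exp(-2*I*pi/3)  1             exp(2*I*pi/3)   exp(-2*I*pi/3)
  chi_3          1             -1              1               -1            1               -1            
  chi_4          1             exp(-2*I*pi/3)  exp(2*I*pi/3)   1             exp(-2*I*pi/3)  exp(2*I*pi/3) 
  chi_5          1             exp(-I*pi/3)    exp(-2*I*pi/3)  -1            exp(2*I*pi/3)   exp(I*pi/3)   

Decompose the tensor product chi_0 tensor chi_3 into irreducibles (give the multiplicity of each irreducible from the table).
chi_0 tensor chi_3 = chi_3 (all other irreducibles have multiplicity 0).

Working: The character of a tensor product is the pointwise product (chi_0 * chi_3)(C) = chi_0(C) * chi_3(C):
  {0}: (1)*(1), {1}: (1)*(-1), {2}: (1)*(1), {3}: (1)*(-1), {4}: (1)*(1), {5}: (1)*(-1)
so (chi_0 * chi_3) takes values
  {0} -> 1, {1} -> -1, {2} -> 1, {3} -> -1, {4} -> 1, {5} -> -1.
Now take the inner product of this character with each irreducible chi from the table, <chi_0*chi_3, chi> = (1/6) sum_C |C| (chi_0*chi_3)(C) conj(chi(C)):
  <chi_0*chi_3, chi_0> = (1/6)[1*(1)*conj(1) + 1*(-1)*conj(1) + 1*(1)*conj(1) + 1*(-1)*conj(1) + 1*(1)*conj(1) + 1*(-1)*conj(1)]
      = (1/6)[(1) + (-1) + (1) + (-1) + (1) + (-1)] = 0/6 = 0
  <chi_0*chi_3, chi_1> = (1/6)[1*(1)*conj(1) + 1*(-1)*conj(exp(I*pi/3)) + 1*(1)*conj(exp(2*I*pi/3)) + 1*(-1)*conj(-1) + 1*(1)*conj(exp(-2*I*pi/3)) + 1*(-1)*conj(exp(-I*pi/3))]
      = (1/6)[(1) + (-exp(-I*pi/3)) + (exp(-2*I*pi/3)) + (1) + (exp(2*I*pi/3)) + (-exp(I*pi/3))] = 0/6 = 0
  <chi_0*chi_3, chi_2> = (1/6)[1*(1)*conj(1) + 1*(-1)*conj(exp(2*I*pi/3)) + 1*(1)*conj(exp(-2*I*pi/3)) + 1*(-1)*conj(1) + 1*(1)*conj(exp(2*I*pi/3)) + 1*(-1)*conj(exp(-2*I*pi/3))]
      = (1/6)[(1) + (-exp(-2*I*pi/3)) + (exp(2*I*pi/3)) + (-1) + (exp(-2*I*pi/3)) + (-exp(2*I*pi/3))] = 0/6 = 0
  <chi_0*chi_3, chi_3> = (1/6)[1*(1)*conj(1) + 1*(-1)*conj(-1) + 1*(1)*conj(1) + 1*(-1)*conj(-1) + 1*(1)*conj(1) + 1*(-1)*conj(-1)]
      = (1/6)[(1) + (1) + (1) + (1) + (1) + (1)] = 6/6 = 1
  <chi_0*chi_3, chi_4> = (1/6)[1*(1)*conj(1) + 1*(-1)*conj(exp(-2*I*pi/3)) + 1*(1)*conj(exp(2*I*pi/3)) + 1*(-1)*conj(1) + 1*(1)*conj(exp(-2*I*pi/3)) + 1*(-1)*conj(exp(2*I*pi/3))]
      = (1/6)[(1) + (-exp(2*I*pi/3)) + (exp(-2*I*pi/3)) + (-1) + (exp(2*I*pi/3)) + (-exp(-2*I*pi/3))] = 0/6 = 0
  <chi_0*chi_3, chi_5> = (1/6)[1*(1)*conj(1) + 1*(-1)*conj(exp(-I*pi/3)) + 1*(1)*conj(exp(-2*I*pi/3)) + 1*(-1)*conj(-1) + 1*(1)*conj(exp(2*I*pi/3)) + 1*(-1)*conj(exp(I*pi/3))]
      = (1/6)[(1) + (-exp(I*pi/3)) + (exp(2*I*pi/3)) + (1) + (exp(-2*I*pi/3)) + (-exp(-I*pi/3))] = 0/6 = 0
(Exp terms are combined using exp(i*s)*conj(exp(i*t)) = exp(i*(s-t)), and sums of them are collapsed using the identity that for every m > 1 the m distinct m-th roots of unity sum to 0, e.g. 1 + exp(2*I*pi/3) + exp(-2*I*pi/3) = 0.)
Hence the multiplicities are chi_3: 1. Dimension check: dim(chi_0)*dim(chi_3) = 1*1 = 1 and sum (mult * dim) = 1*1 = 1.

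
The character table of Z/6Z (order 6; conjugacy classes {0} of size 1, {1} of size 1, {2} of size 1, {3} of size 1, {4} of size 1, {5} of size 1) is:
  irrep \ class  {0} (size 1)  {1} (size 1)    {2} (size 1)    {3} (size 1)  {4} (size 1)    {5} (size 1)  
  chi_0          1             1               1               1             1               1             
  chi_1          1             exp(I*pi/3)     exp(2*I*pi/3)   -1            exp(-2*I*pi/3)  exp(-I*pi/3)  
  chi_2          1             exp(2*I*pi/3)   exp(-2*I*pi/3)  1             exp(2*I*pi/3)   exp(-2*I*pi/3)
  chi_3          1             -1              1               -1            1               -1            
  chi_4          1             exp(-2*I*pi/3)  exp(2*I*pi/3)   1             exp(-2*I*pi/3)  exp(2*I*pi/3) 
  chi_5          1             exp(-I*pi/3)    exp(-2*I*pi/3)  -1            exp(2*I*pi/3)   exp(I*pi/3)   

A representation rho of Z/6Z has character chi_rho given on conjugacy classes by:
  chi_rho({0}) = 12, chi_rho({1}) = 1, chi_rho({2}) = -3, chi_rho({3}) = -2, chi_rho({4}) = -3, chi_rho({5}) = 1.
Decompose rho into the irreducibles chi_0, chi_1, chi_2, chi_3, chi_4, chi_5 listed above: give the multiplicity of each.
Multiplicities: chi_0: 1, chi_1: 3, chi_2: 2, chi_3: 1, chi_4: 2, chi_5: 3.

Why: Use <chi_rho, chi> = (1/|G|) sum_C |C| * chi_rho(C) * conj(chi(C)) with |G| = 6 for each irreducible chi in the table:
  <chi_rho, chi_0> = (1/6)[1*(12)*conj(1) + 1*(1)*conj(1) + 1*(-3)*conj(1) + 1*(-2)*conj(1) + 1*(-3)*conj(1) + 1*(1)*conj(1)]
      = (1/6)[(12) + (1) + (-3) + (-2) + (-3) + (1)] = 6/6 = 1
  <chi_rho, chi_1> = (1/6)[1*(12)*conj(1) + 1*(1)*conj(exp(I*pi/3)) + 1*(-3)*conj(exp(2*I*pi/3)) + 1*(-2)*conj(-1) + 1*(-3)*conj(exp(-2*I*pi/3)) + 1*(1)*conj(exp(-I*pi/3))]
      = (1/6)[(12) + (1 + 3*exp(-2*I*pi/3) + 2*exp(I*pi/3)) + (5 + 2*exp(-2*I*pi/3) + 5*exp(2*I*pi/3)) + (2) + (5 + 5*exp(-2*I*pi/3) + 2*exp(2*I*pi/3)) + (1 + 2*exp(-I*pi/3) + 3*exp(2*I*pi/3))] = 18/6 = 3
  <chi_rho, chi_2> = (1/6)[1*(12)*conj(1) + 1*(1)*conj(exp(2*I*pi/3)) + 1*(-3)*conj(exp(-2*I*pi/3)) + 1*(-2)*conj(1) + 1*(-3)*conj(exp(2*I*pi/3)) + 1*(1)*conj(exp(-2*I*pi/3))]
      = (1/6)[(12) + (-1 + 3*exp(-I*pi/3) + 2*exp(2*I*pi/3)) + (5 + 5*exp(-2*I*pi/3) + 2*exp(2*I*pi/3)) + (-2) + (5 + 2*exp(-2*I*pi/3) + 5*exp(2*I*pi/3)) + (-1 + 2*exp(-2*I*pi/3) + 3*exp(I*pi/3))] = 12/6 = 2
  <chi_rho, chi_3> = (1/6)[1*(12)*conj(1) + 1*(1)*conj(-1) + 1*(-3)*conj(1) + 1*(-2)*conj(-1) + 1*(-3)*conj(1) + 1*(1)*conj(-1)]
      = (1/6)[(12) + (-1) + (-3) + (2) + (-3) + (-1)] = 6/6 = 1
  <chi_rho, chi_4> = (1/6)[1*(12)*conj(1) + 1*(1)*conj(exp(-2*I*pi/3)) + 1*(-3)*conj(exp(2*I*pi/3)) + 1*(-2)*conj(1) + 1*(-3)*conj(exp(-2*I*pi/3)) + 1*(1)*conj(exp(2*I*pi/3))]
      = (1/6)[(12) + (-1 + 2*exp(-2*I*pi/3) + 3*exp(I*pi/3)) + (5 + 2*exp(-2*I*pi/3) + 5*exp(2*I*pi/3)) + (-2) + (5 + 5*exp(-2*I*pi/3) + 2*exp(2*I*pi/3)) + (-1 + 3*exp(-I*pi/3) + 2*exp(2*I*pi/3))] = 12/6 = 2
  <chi_rho, chi_5> = (1/6)[1*(12)*conj(1) + 1*(1)*conj(exp(-I*pi/3)) + 1*(-3)*conj(exp(-2*I*pi/3)) + 1*(-2)*conj(-1) + 1*(-3)*conj(exp(2*I*pi/3)) + 1*(1)*conj(exp(I*pi/3))]
      = (1/6)[(12) + (1 + 2*exp(-I*pi/3) + 3*exp(2*I*pi/3)) + (5 + 5*exp(-2*I*pi/3) + 2*exp(2*I*pi/3)) + (2) + (5 + 2*exp(-2*I*pi/3) + 5*exp(2*I*pi/3)) + (1 + 3*exp(-2*I*pi/3) + 2*exp(I*pi/3))] = 18/6 = 3
(Exp terms are combined using exp(i*s)*conj(exp(i*t)) = exp(i*(s-t)), and sums of them are collapsed using the identity that for every m > 1 the m distinct m-th roots of unity sum to 0, e.g. 1 + exp(2*I*pi/3) + exp(-2*I*pi/3) = 0.)
Dimension check: dim(rho) = sum (mult * dim) = 1*1 + 3*1 + 2*1 + 1*1 + 2*1 + 3*1 = 12 = chi_rho(e) = 12.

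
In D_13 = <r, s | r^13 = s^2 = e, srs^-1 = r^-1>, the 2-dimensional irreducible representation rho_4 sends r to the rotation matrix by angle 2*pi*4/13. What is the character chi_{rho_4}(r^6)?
chi_{rho_4}(r^6) = 2*cos(2*pi*4*6/13) = 2*cos(4*pi/13)

Argument: rho_4(r^6) is rotation by angle 2*pi*4*6/13, whose trace is 2*cos(2*pi*4*6/13) = 2*cos(4*pi/13).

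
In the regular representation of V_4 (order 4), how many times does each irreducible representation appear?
Each irreducible V_i of dimension d_i appears with multiplicity d_i, i.e. rho_reg = (direct sum over all irreducibles V_i) d_i V_i. The irreducible dimensions for V_4 are 1, 1, 1, 1: 4 irreducibles of dimension 1, each with multiplicity 1. Total dimension 4*1*1 = 4 = |G|.

Argument: General theorem: in the regular representation of a finite group G, each irreducible appears with multiplicity equal to its dimension. Check: dim(rho_reg) = sum d_i^2 = 1 + 1 + 1 + 1 = 4 = |G|.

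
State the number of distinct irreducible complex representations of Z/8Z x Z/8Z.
64

Derivation: The number of irreducible complex representations of a finite group equals its number of conjugacy classes. Z/8Z x Z/8Z is abelian of order 64, so every element is its own conjugacy class: 64 classes, so Z/8Z x Z/8Z (order 64) has exactly 64 irreducible complex representations.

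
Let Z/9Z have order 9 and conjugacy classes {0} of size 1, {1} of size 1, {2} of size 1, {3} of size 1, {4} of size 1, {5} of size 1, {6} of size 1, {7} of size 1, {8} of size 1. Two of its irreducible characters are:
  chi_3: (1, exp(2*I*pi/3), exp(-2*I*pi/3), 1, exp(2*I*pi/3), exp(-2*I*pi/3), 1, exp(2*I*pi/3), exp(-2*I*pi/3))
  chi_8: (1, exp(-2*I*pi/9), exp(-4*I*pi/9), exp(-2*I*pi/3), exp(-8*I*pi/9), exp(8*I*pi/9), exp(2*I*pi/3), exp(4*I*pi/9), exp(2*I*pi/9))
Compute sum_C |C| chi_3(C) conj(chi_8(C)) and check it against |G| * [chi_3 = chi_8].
Sum = 0; so <chi_3, chi_8> = 0 (distinct irreducibles are orthogonal).

Reasoning: Compute term by term over conjugacy classes (|C| * chi_3(C) * conj(chi_8(C))):
  1*(1)*conj(1) + 1*(exp(2*I*pi/3))*conj(exp(-2*I*pi/9)) + 1*(exp(-2*I*pi/3))*conj(exp(-4*I*pi/9)) + 1*(1)*conj(exp(-2*I*pi/3)) + 1*(exp(2*I*pi/3))*conj(exp(-8*I*pi/9)) + 1*(exp(-2*I*pi/3))*conj(exp(8*I*pi/9)) + 1*(1)*conj(exp(2*I*pi/3)) + 1*(exp(2*I*pi/3))*conj(exp(4*I*pi/9)) + 1*(exp(-2*I*pi/3))*conj(exp(2*I*pi/9))
  = (1) + (exp(8*I*pi/9)) + (exp(-2*I*pi/9)) + (exp(2*I*pi/3)) + (exp(-4*I*pi/9)) + (exp(4*I*pi/9)) + (exp(-2*I*pi/3)) + (exp(2*I*pi/9)) + (exp(-8*I*pi/9))
  = 0.
(Exp terms are combined using exp(i*s)*conj(exp(i*t)) = exp(i*(s-t)), and sums of them are collapsed using the identity that for every m > 1 the m distinct m-th roots of unity sum to 0, e.g. 1 + exp(2*I*pi/3) + exp(-2*I*pi/3) = 0.)
Dividing by |G| = 9 gives 0/9 = 0, matching the row-orthogonality relation <chi_3, chi_8> = [chi_3 = chi_8].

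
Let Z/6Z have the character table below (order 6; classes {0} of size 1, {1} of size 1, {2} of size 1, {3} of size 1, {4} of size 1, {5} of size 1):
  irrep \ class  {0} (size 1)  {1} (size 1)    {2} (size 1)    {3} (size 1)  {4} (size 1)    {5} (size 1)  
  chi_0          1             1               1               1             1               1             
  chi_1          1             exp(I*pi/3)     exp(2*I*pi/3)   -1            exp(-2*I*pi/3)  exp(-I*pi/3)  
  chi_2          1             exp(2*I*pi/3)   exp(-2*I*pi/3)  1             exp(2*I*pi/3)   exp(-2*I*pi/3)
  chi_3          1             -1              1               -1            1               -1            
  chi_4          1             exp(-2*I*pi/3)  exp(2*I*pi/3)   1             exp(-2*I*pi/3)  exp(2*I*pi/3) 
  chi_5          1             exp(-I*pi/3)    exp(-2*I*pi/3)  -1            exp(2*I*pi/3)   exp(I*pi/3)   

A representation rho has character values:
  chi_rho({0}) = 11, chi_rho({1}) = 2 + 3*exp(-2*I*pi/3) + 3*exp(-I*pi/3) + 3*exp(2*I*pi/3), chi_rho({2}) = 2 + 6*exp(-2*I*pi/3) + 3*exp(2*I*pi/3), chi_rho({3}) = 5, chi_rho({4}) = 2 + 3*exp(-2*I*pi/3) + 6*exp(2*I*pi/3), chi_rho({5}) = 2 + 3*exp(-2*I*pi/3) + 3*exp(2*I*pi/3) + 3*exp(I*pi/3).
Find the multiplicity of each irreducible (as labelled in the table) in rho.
Multiplicities: chi_0: 2, chi_1: 0, chi_2: 3, chi_3: 0, chi_4: 3, chi_5: 3.

Reasoning: Use <chi_rho, chi> = (1/|G|) sum_C |C| * chi_rho(C) * conj(chi(C)) with |G| = 6 for each irreducible chi in the table:
  <chi_rho, chi_0> = (1/6)[1*(11)*conj(1) + 1*(2 + 3*exp(-2*I*pi/3) + 3*exp(-I*pi/3) + 3*exp(2*I*pi/3))*conj(1) + 1*(2 + 6*exp(-2*I*pi/3) + 3*exp(2*I*pi/3))*conj(1) + 1*(5)*conj(1) + 1*(2 + 3*exp(-2*I*pi/3) + 6*exp(2*I*pi/3))*conj(1) + 1*(2 + 3*exp(-2*I*pi/3) + 3*exp(2*I*pi/3) + 3*exp(I*pi/3))*conj(1)]
      = (1/6)[(11) + (2 + 3*exp(-2*I*pi/3) + 3*exp(-I*pi/3) + 3*exp(2*I*pi/3)) + (2 + 6*exp(-2*I*pi/3) + 3*exp(2*I*pi/3)) + (5) + (2 + 3*exp(-2*I*pi/3) + 6*exp(2*I*pi/3)) + (2 + 3*exp(-2*I*pi/3) + 3*exp(2*I*pi/3) + 3*exp(I*pi/3))] = 12/6 = 2
  <chi_rho, chi_1> = (1/6)[1*(11)*conj(1) + 1*(2 + 3*exp(-2*I*pi/3) + 3*exp(-I*pi/3) + 3*exp(2*I*pi/3))*conj(exp(I*pi/3)) + 1*(2 + 6*exp(-2*I*pi/3) + 3*exp(2*I*pi/3))*conj(exp(2*I*pi/3)) + 1*(5)*conj(-1) + 1*(2 + 3*exp(-2*I*pi/3) + 6*exp(2*I*pi/3))*conj(exp(-2*I*pi/3)) + 1*(2 + 3*exp(-2*I*pi/3) + 3*exp(2*I*pi/3) + 3*exp(I*pi/3))*conj(exp(-I*pi/3))]
      = (1/6)[(11) + (-3 + 3*exp(-2*I*pi/3) + 2*exp(-I*pi/3) + 3*exp(I*pi/3)) + (3 + 2*exp(-2*I*pi/3) + 6*exp(2*I*pi/3)) + (-5) + (3 + 6*exp(-2*I*pi/3) + 2*exp(2*I*pi/3)) + (-3 + 3*exp(-I*pi/3) + 2*exp(I*pi/3) + 3*exp(2*I*pi/3))] = 0/6 = 0
  <chi_rho, chi_2> = (1/6)[1*(11)*conj(1) + 1*(2 + 3*exp(-2*I*pi/3) + 3*exp(-I*pi/3) + 3*exp(2*I*pi/3))*conj(exp(2*I*pi/3)) + 1*(2 + 6*exp(-2*I*pi/3) + 3*exp(2*I*pi/3))*conj(exp(-2*I*pi/3)) + 1*(5)*conj(1) + 1*(2 + 3*exp(-2*I*pi/3) + 6*exp(2*I*pi/3))*conj(exp(2*I*pi/3)) + 1*(2 + 3*exp(-2*I*pi/3) + 3*exp(2*I*pi/3) + 3*exp(I*pi/3))*conj(exp(-2*I*pi/3))]
      = (1/6)[(11) + (2*exp(-2*I*pi/3) + 3*exp(2*I*pi/3)) + (6 + 3*exp(-2*I*pi/3) + 2*exp(2*I*pi/3)) + (5) + (6 + 2*exp(-2*I*pi/3) + 3*exp(2*I*pi/3)) + (3*exp(-2*I*pi/3) + 2*exp(2*I*pi/3))] = 18/6 = 3
  <chi_rho, chi_3> = (1/6)[1*(11)*conj(1) + 1*(2 + 3*exp(-2*I*pi/3) + 3*exp(-I*pi/3) + 3*exp(2*I*pi/3))*conj(-1) + 1*(2 + 6*exp(-2*I*pi/3) + 3*exp(2*I*pi/3))*conj(1) + 1*(5)*conj(-1) + 1*(2 + 3*exp(-2*I*pi/3) + 6*exp(2*I*pi/3))*conj(1) + 1*(2 + 3*exp(-2*I*pi/3) + 3*exp(2*I*pi/3) + 3*exp(I*pi/3))*conj(-1)]
      = (1/6)[(11) + (-2 - 3*exp(2*I*pi/3) - 3*exp(-I*pi/3) - 3*exp(-2*I*pi/3)) + (2 + 6*exp(-2*I*pi/3) + 3*exp(2*I*pi/3)) + (-5) + (2 + 3*exp(-2*I*pi/3) + 6*exp(2*I*pi/3)) + (-2 - 3*exp(I*pi/3) - 3*exp(2*I*pi/3) - 3*exp(-2*I*pi/3))] = 0/6 = 0
  <chi_rho, chi_4> = (1/6)[1*(11)*conj(1) + 1*(2 + 3*exp(-2*I*pi/3) + 3*exp(-I*pi/3) + 3*exp(2*I*pi/3))*conj(exp(-2*I*pi/3)) + 1*(2 + 6*exp(-2*I*pi/3) + 3*exp(2*I*pi/3))*conj(exp(2*I*pi/3)) + 1*(5)*conj(1) + 1*(2 + 3*exp(-2*I*pi/3) + 6*exp(2*I*pi/3))*conj(exp(-2*I*pi/3)) + 1*(2 + 3*exp(-2*I*pi/3) + 3*exp(2*I*pi/3) + 3*exp(I*pi/3))*conj(exp(2*I*pi/3))]
      = (1/6)[(11) + (3 + 3*exp(-2*I*pi/3) + 2*exp(2*I*pi/3) + 3*exp(I*pi/3)) + (3 + 2*exp(-2*I*pi/3) + 6*exp(2*I*pi/3)) + (5) + (3 + 6*exp(-2*I*pi/3) + 2*exp(2*I*pi/3)) + (3 + 3*exp(-I*pi/3) + 2*exp(-2*I*pi/3) + 3*exp(2*I*pi/3))] = 18/6 = 3
  <chi_rho, chi_5> = (1/6)[1*(11)*conj(1) + 1*(2 + 3*exp(-2*I*pi/3) + 3*exp(-I*pi/3) + 3*exp(2*I*pi/3))*conj(exp(-I*pi/3)) + 1*(2 + 6*exp(-2*I*pi/3) + 3*exp(2*I*pi/3))*conj(exp(-2*I*pi/3)) + 1*(5)*conj(-1) + 1*(2 + 3*exp(-2*I*pi/3) + 6*exp(2*I*pi/3))*conj(exp(2*I*pi/3)) + 1*(2 + 3*exp(-2*I*pi/3) + 3*exp(2*I*pi/3) + 3*exp(I*pi/3))*conj(exp(I*pi/3))]
      = (1/6)[(11) + (3*exp(-I*pi/3) + 2*exp(I*pi/3)) + (6 + 3*exp(-2*I*pi/3) + 2*exp(2*I*pi/3)) + (-5) + (6 + 2*exp(-2*I*pi/3) + 3*exp(2*I*pi/3)) + (2*exp(-I*pi/3) + 3*exp(I*pi/3))] = 18/6 = 3
(Exp terms are combined using exp(i*s)*conj(exp(i*t)) = exp(i*(s-t)), and sums of them are collapsed using the identity that for every m > 1 the m distinct m-th roots of unity sum to 0, e.g. 1 + exp(2*I*pi/3) + exp(-2*I*pi/3) = 0.)
Dimension check: dim(rho) = sum (mult * dim) = 2*1 + 0*1 + 3*1 + 0*1 + 3*1 + 3*1 = 11 = chi_rho(e) = 11.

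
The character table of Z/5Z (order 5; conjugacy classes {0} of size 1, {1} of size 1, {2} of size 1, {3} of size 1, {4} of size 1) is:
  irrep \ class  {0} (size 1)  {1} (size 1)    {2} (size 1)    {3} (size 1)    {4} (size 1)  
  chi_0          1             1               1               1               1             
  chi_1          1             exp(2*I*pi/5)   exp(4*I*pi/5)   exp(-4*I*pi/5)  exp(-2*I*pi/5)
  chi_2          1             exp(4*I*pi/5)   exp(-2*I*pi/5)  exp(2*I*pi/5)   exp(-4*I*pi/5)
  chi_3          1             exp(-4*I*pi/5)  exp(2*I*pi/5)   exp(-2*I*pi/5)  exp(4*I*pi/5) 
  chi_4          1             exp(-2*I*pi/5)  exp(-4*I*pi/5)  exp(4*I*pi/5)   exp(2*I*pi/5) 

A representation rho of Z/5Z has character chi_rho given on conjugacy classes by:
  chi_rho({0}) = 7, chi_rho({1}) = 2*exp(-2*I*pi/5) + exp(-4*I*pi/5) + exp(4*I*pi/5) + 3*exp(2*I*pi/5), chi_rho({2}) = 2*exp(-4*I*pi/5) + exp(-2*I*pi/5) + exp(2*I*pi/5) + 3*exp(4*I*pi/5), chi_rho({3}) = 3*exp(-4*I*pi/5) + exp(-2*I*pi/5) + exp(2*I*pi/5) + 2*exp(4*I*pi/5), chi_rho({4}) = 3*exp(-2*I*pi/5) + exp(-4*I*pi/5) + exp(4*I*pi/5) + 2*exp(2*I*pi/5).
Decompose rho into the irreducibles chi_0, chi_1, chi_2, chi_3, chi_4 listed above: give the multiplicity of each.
Multiplicities: chi_0: 0, chi_1: 3, chi_2: 1, chi_3: 1, chi_4: 2.

Why: Use <chi_rho, chi> = (1/|G|) sum_C |C| * chi_rho(C) * conj(chi(C)) with |G| = 5 for each irreducible chi in the table:
  <chi_rho, chi_0> = (1/5)[1*(7)*conj(1) + 1*(2*exp(-2*I*pi/5) + exp(-4*I*pi/5) + exp(4*I*pi/5) + 3*exp(2*I*pi/5))*conj(1) + 1*(2*exp(-4*I*pi/5) + exp(-2*I*pi/5) + exp(2*I*pi/5) + 3*exp(4*I*pi/5))*conj(1) + 1*(3*exp(-4*I*pi/5) + exp(-2*I*pi/5) + exp(2*I*pi/5) + 2*exp(4*I*pi/5))*conj(1) + 1*(3*exp(-2*I*pi/5) + exp(-4*I*pi/5) + exp(4*I*pi/5) + 2*exp(2*I*pi/5))*conj(1)]
      = (1/5)[(7) + (2*exp(-2*I*pi/5) + exp(-4*I*pi/5) + exp(4*I*pi/5) + 3*exp(2*I*pi/5)) + (2*exp(-4*I*pi/5) + exp(-2*I*pi/5) + exp(2*I*pi/5) + 3*exp(4*I*pi/5)) + (3*exp(-4*I*pi/5) + exp(-2*I*pi/5) + exp(2*I*pi/5) + 2*exp(4*I*pi/5)) + (3*exp(-2*I*pi/5) + exp(-4*I*pi/5) + exp(4*I*pi/5) + 2*exp(2*I*pi/5))] = 0/5 = 0
  <chi_rho, chi_1> = (1/5)[1*(7)*conj(1) + 1*(2*exp(-2*I*pi/5) + exp(-4*I*pi/5) + exp(4*I*pi/5) + 3*exp(2*I*pi/5))*conj(exp(2*I*pi/5)) + 1*(2*exp(-4*I*pi/5) + exp(-2*I*pi/5) + exp(2*I*pi/5) + 3*exp(4*I*pi/5))*conj(exp(4*I*pi/5)) + 1*(3*exp(-4*I*pi/5) + exp(-2*I*pi/5) + exp(2*I*pi/5) + 2*exp(4*I*pi/5))*conj(exp(-4*I*pi/5)) + 1*(3*exp(-2*I*pi/5) + exp(-4*I*pi/5) + exp(4*I*pi/5) + 2*exp(2*I*pi/5))*conj(exp(-2*I*pi/5))]
      = (1/5)[(7) + (3 + 2*exp(-4*I*pi/5) + exp(4*I*pi/5) + exp(2*I*pi/5)) + (3 + exp(-2*I*pi/5) + exp(4*I*pi/5) + 2*exp(2*I*pi/5)) + (3 + 2*exp(-2*I*pi/5) + exp(-4*I*pi/5) + exp(2*I*pi/5)) + (3 + exp(-2*I*pi/5) + exp(-4*I*pi/5) + 2*exp(4*I*pi/5))] = 15/5 = 3
  <chi_rho, chi_2> = (1/5)[1*(7)*conj(1) + 1*(2*exp(-2*I*pi/5) + exp(-4*I*pi/5) + exp(4*I*pi/5) + 3*exp(2*I*pi/5))*conj(exp(4*I*pi/5)) + 1*(2*exp(-4*I*pi/5) + exp(-2*I*pi/5) + exp(2*I*pi/5) + 3*exp(4*I*pi/5))*conj(exp(-2*I*pi/5)) + 1*(3*exp(-4*I*pi/5) + exp(-2*I*pi/5) + exp(2*I*pi/5) + 2*exp(4*I*pi/5))*conj(exp(2*I*pi/5)) + 1*(3*exp(-2*I*pi/5) + exp(-4*I*pi/5) + exp(4*I*pi/5) + 2*exp(2*I*pi/5))*conj(exp(-4*I*pi/5))]
      = (1/5)[(7) + (1 + 3*exp(-2*I*pi/5) + exp(2*I*pi/5) + 2*exp(4*I*pi/5)) + (1 + 2*exp(-2*I*pi/5) + 3*exp(-4*I*pi/5) + exp(4*I*pi/5)) + (1 + exp(-4*I*pi/5) + 3*exp(4*I*pi/5) + 2*exp(2*I*pi/5)) + (1 + 2*exp(-4*I*pi/5) + exp(-2*I*pi/5) + 3*exp(2*I*pi/5))] = 5/5 = 1
  <chi_rho, chi_3> = (1/5)[1*(7)*conj(1) + 1*(2*exp(-2*I*pi/5) + exp(-4*I*pi/5) + exp(4*I*pi/5) + 3*exp(2*I*pi/5))*conj(exp(-4*I*pi/5)) + 1*(2*exp(-4*I*pi/5) + exp(-2*I*pi/5) + exp(2*I*pi/5) + 3*exp(4*I*pi/5))*conj(exp(2*I*pi/5)) + 1*(3*exp(-4*I*pi/5) + exp(-2*I*pi/5) + exp(2*I*pi/5) + 2*exp(4*I*pi/5))*conj(exp(-2*I*pi/5)) + 1*(3*exp(-2*I*pi/5) + exp(-4*I*pi/5) + exp(4*I*pi/5) + 2*exp(2*I*pi/5))*conj(exp(4*I*pi/5))]
      = (1/5)[(7) + (1 + 3*exp(-4*I*pi/5) + exp(-2*I*pi/5) + 2*exp(2*I*pi/5)) + (1 + exp(-4*I*pi/5) + 2*exp(4*I*pi/5) + 3*exp(2*I*pi/5)) + (1 + 3*exp(-2*I*pi/5) + 2*exp(-4*I*pi/5) + exp(4*I*pi/5)) + (1 + 2*exp(-2*I*pi/5) + exp(2*I*pi/5) + 3*exp(4*I*pi/5))] = 5/5 = 1
  <chi_rho, chi_4> = (1/5)[1*(7)*conj(1) + 1*(2*exp(-2*I*pi/5) + exp(-4*I*pi/5) + exp(4*I*pi/5) + 3*exp(2*I*pi/5))*conj(exp(-2*I*pi/5)) + 1*(2*exp(-4*I*pi/5) + exp(-2*I*pi/5) + exp(2*I*pi/5) + 3*exp(4*I*pi/5))*conj(exp(-4*I*pi/5)) + 1*(3*exp(-4*I*pi/5) + exp(-2*I*pi/5) + exp(2*I*pi/5) + 2*exp(4*I*pi/5))*conj(exp(4*I*pi/5)) + 1*(3*exp(-2*I*pi/5) + exp(-4*I*pi/5) + exp(4*I*pi/5) + 2*exp(2*I*pi/5))*conj(exp(2*I*pi/5))]
      = (1/5)[(7) + (2 + exp(-2*I*pi/5) + exp(-4*I*pi/5) + 3*exp(4*I*pi/5)) + (2 + 3*exp(-2*I*pi/5) + exp(-4*I*pi/5) + exp(2*I*pi/5)) + (2 + exp(-2*I*pi/5) + exp(4*I*pi/5) + 3*exp(2*I*pi/5)) + (2 + 3*exp(-4*I*pi/5) + exp(4*I*pi/5) + exp(2*I*pi/5))] = 10/5 = 2
(Exp terms are combined using exp(i*s)*conj(exp(i*t)) = exp(i*(s-t)), and sums of them are collapsed using the identity that for every m > 1 the m distinct m-th roots of unity sum to 0, e.g. 1 + exp(2*I*pi/3) + exp(-2*I*pi/3) = 0.)
Dimension check: dim(rho) = sum (mult * dim) = 0*1 + 3*1 + 1*1 + 1*1 + 2*1 = 7 = chi_rho(e) = 7.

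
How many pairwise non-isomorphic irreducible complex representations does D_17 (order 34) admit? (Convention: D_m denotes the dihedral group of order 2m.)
10

Explanation: The number of irreducible complex representations of a finite group equals its number of conjugacy classes. D_17 has 10 conjugacy classes ((n+3)/2 for n odd), so D_17 (order 34) has exactly 10 irreducible complex representations.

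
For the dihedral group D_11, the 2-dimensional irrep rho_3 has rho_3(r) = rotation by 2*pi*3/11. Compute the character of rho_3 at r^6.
chi_{rho_3}(r^6) = 2*cos(2*pi*3*6/11) = -2*cos(3*pi/11)

Argument: rho_3(r^6) is rotation by angle 2*pi*3*6/11, whose trace is 2*cos(2*pi*3*6/11) = -2*cos(3*pi/11).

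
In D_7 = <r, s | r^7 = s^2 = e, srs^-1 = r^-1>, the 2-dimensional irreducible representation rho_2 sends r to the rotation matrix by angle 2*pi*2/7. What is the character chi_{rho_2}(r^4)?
chi_{rho_2}(r^4) = 2*cos(2*pi*2*4/7) = 2*cos(16*pi/7)

Argument: rho_2(r^4) is rotation by angle 2*pi*2*4/7, whose trace is 2*cos(2*pi*2*4/7) = 2*cos(16*pi/7).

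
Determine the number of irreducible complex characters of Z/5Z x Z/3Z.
15

Explanation: The number of irreducible complex representations of a finite group equals its number of conjugacy classes. Z/5Z x Z/3Z is abelian of order 15, so every element is its own conjugacy class: 15 classes, so Z/5Z x Z/3Z (order 15) has exactly 15 irreducible complex representations.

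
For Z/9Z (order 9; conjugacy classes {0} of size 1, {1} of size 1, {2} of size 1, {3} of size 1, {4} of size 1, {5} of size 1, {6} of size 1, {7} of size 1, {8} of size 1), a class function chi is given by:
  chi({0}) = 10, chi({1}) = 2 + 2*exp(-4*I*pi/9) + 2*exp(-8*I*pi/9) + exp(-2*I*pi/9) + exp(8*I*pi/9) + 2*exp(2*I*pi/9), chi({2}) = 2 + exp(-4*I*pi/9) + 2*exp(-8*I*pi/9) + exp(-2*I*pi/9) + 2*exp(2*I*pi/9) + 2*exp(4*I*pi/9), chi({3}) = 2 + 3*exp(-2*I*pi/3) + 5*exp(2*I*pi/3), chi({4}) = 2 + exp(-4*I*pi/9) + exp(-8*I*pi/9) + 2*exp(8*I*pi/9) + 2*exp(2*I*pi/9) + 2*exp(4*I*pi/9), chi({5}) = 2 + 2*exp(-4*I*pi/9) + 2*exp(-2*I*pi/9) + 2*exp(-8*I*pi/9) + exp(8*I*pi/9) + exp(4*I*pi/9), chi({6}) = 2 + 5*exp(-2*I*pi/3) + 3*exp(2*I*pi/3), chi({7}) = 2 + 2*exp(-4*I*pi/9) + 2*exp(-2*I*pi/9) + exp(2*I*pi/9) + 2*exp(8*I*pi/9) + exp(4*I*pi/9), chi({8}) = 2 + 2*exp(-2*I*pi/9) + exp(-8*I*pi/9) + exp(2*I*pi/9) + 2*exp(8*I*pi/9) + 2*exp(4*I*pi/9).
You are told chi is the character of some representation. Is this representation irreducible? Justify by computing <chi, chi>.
Not irreducible (reducible): <chi, chi> = 18 > 1.

Explanation: <chi, chi> = (1/|G|) sum_C |C| * |chi(C)|^2 = (1/9)[1*|10|^2 + 1*|2 + 2*exp(-4*I*pi/9) + 2*exp(-8*I*pi/9) + exp(-2*I*pi/9) + exp(8*I*pi/9) + 2*exp(2*I*pi/9)|^2 + 1*|2 + exp(-4*I*pi/9) + 2*exp(-8*I*pi/9) + exp(-2*I*pi/9) + 2*exp(2*I*pi/9) + 2*exp(4*I*pi/9)|^2 + 1*|2 + 3*exp(-2*I*pi/3) + 5*exp(2*I*pi/3)|^2 + 1*|2 + exp(-4*I*pi/9) + exp(-8*I*pi/9) + 2*exp(8*I*pi/9) + 2*exp(2*I*pi/9) + 2*exp(4*I*pi/9)|^2 + 1*|2 + 2*exp(-4*I*pi/9) + 2*exp(-2*I*pi/9) + 2*exp(-8*I*pi/9) + exp(8*I*pi/9) + exp(4*I*pi/9)|^2 + 1*|2 + 5*exp(-2*I*pi/3) + 3*exp(2*I*pi/3)|^2 + 1*|2 + 2*exp(-4*I*pi/9) + 2*exp(-2*I*pi/9) + exp(2*I*pi/9) + 2*exp(8*I*pi/9) + exp(4*I*pi/9)|^2 + 1*|2 + 2*exp(-2*I*pi/9) + exp(-8*I*pi/9) + exp(2*I*pi/9) + 2*exp(8*I*pi/9) + 2*exp(4*I*pi/9)|^2]
  = (1/9)[(100) + (18 + 10*exp(-4*I*pi/9) + 10*exp(-2*I*pi/3) + 10*exp(-2*I*pi/9) + 11*exp(-8*I*pi/9) + 11*exp(8*I*pi/9) + 10*exp(2*I*pi/9) + 10*exp(2*I*pi/3) + 10*exp(4*I*pi/9)) + (18 + 10*exp(-4*I*pi/9) + 10*exp(-2*I*pi/3) + 11*exp(-2*I*pi/9) + 10*exp(-8*I*pi/9) + 10*exp(8*I*pi/9) + 11*exp(2*I*pi/9) + 10*exp(2*I*pi/3) + 10*exp(4*I*pi/9)) + (7) + (18 + 11*exp(-4*I*pi/9) + 10*exp(-2*I*pi/3) + 10*exp(-2*I*pi/9) + 10*exp(-8*I*pi/9) + 10*exp(8*I*pi/9) + 10*exp(2*I*pi/9) + 10*exp(2*I*pi/3) + 11*exp(4*I*pi/9)) + (18 + 11*exp(-4*I*pi/9) + 10*exp(-2*I*pi/3) + 10*exp(-2*I*pi/9) + 10*exp(-8*I*pi/9) + 10*exp(8*I*pi/9) + 10*exp(2*I*pi/9) + 10*exp(2*I*pi/3) + 11*exp(4*I*pi/9)) + (7) + (18 + 10*exp(-4*I*pi/9) + 10*exp(-2*I*pi/3) + 11*exp(-2*I*pi/9) + 10*exp(-8*I*pi/9) + 10*exp(8*I*pi/9) + 11*exp(2*I*pi/9) + 10*exp(2*I*pi/3) + 10*exp(4*I*pi/9)) + (18 + 10*exp(-4*I*pi/9) + 10*exp(-2*I*pi/3) + 10*exp(-2*I*pi/9) + 11*exp(-8*I*pi/9) + 11*exp(8*I*pi/9) + 10*exp(2*I*pi/9) + 10*exp(2*I*pi/3) + 10*exp(4*I*pi/9))] = 162/9 = 18.
(Exp terms are combined using exp(i*s)*conj(exp(i*t)) = exp(i*(s-t)), and sums of them are collapsed using the identity that for every m > 1 the m distinct m-th roots of unity sum to 0, e.g. 1 + exp(2*I*pi/3) + exp(-2*I*pi/3) = 0.)
A character is irreducible iff <chi, chi> = 1, so this representation is reducible.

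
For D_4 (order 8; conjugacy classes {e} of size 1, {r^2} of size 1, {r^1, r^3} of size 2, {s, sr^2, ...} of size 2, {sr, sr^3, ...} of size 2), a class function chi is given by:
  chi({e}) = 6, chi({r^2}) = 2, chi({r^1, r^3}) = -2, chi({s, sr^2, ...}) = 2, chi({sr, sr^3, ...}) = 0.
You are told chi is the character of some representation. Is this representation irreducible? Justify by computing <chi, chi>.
Not irreducible (reducible): <chi, chi> = 7 > 1.

Solution. <chi, chi> = (1/|G|) sum_C |C| * |chi(C)|^2 = (1/8)[1*|6|^2 + 1*|2|^2 + 2*|-2|^2 + 2*|2|^2 + 2*|0|^2]
  = (1/8)[(36) + (4) + (8) + (8) + (0)] = 56/8 = 7.
A character is irreducible iff <chi, chi> = 1, so this representation is reducible.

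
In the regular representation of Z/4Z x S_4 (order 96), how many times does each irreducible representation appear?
Each irreducible V_i of dimension d_i appears with multiplicity d_i, i.e. rho_reg = (direct sum over all irreducibles V_i) d_i V_i. The irreducible dimensions for Z/4Z x S_4 are 1, 1, 1, 1, 1, 1, 1, 1, 2, 2, 2, 2, 3, 3, 3, 3, 3, 3, 3, 3: 8 irreducibles of dimension 1, each with multiplicity 1; 4 irreducibles of dimension 2, each with multiplicity 2; 8 irreducibles of dimension 3, each with multiplicity 3. Total dimension 8*1*1 + 4*2*2 + 8*3*3 = 96 = |G|.

Reasoning: General theorem: in the regular representation of a finite group G, each irreducible appears with multiplicity equal to its dimension. Check: dim(rho_reg) = sum d_i^2 = 1 + 1 + 1 + 1 + 1 + 1 + 1 + 1 + 4 + 4 + 4 + 4 + 9 + 9 + 9 + 9 + 9 + 9 + 9 + 9 = 96 = |G|.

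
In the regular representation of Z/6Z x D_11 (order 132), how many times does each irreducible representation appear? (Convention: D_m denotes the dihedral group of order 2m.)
Each irreducible V_i of dimension d_i appears with multiplicity d_i, i.e. rho_reg = (direct sum over all irreducibles V_i) d_i V_i. The irreducible dimensions for Z/6Z x D_11 are 1, 1, 1, 1, 1, 1, 1, 1, 1, 1, 1, 1, 2, 2, 2, 2, 2, 2, 2, 2, 2, 2, 2, 2, 2, 2, 2, 2, 2, 2, 2, 2, 2, 2, 2, 2, 2, 2, 2, 2, 2, 2: 12 irreducibles of dimension 1, each with multiplicity 1; 30 irreducibles of dimension 2, each with multiplicity 2. Total dimension 12*1*1 + 30*2*2 = 132 = |G|.

General theorem: in the regular representation of a finite group G, each irreducible appears with multiplicity equal to its dimension. Check: dim(rho_reg) = sum d_i^2 = 1 + 1 + 1 + 1 + 1 + 1 + 1 + 1 + 1 + 1 + 1 + 1 + 4 + 4 + 4 + 4 + 4 + 4 + 4 + 4 + 4 + 4 + 4 + 4 + 4 + 4 + 4 + 4 + 4 + 4 + 4 + 4 + 4 + 4 + 4 + 4 + 4 + 4 + 4 + 4 + 4 + 4 = 132 = |G|.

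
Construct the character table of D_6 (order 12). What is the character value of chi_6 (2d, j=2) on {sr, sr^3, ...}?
Conjugacy classes: {e} of size 1, {r^3} of size 1, {r^1, r^5} of size 2, {r^2, r^4} of size 2, {s, sr^2, ...} of size 3, {sr, sr^3, ...} of size 3.
Character table:
  irrep \ class              {e} (size 1)  {r^3} (size 1)  {r^1, r^5} (size 2)  {r^2, r^4} (size 2)  {s, sr^2, ...} (size 3)  {sr, sr^3, ...} (size 3)
  chi_1 (triv)               1             1               1                    1                    1                        1                       
  chi_2 (sign: r->1, s->-1)  1             1               1                    1                    -1                       -1                      
  chi_3 (r->-1, s->1)        1             -1              -1                   1                    1                        -1                      
  chi_4 (r->-1, s->-1)       1             -1              -1                   1                    -1                       1                       
  chi_5 (2d, j=1)            2             -2              1                    -1                   0                        0                       
  chi_6 (2d, j=2)            2             2               -1                   -1                   0                        0                       

Spot check: chi_6 (2d, j=2) on {sr, sr^3, ...} = 0.

Explanation: D_6 has order 2*6 = 12 with 6 conjugacy classes, hence 6 irreducibles. Sum of squared dims 1 + 1 + 1 + 1 + 4 + 4 = 12 = |G|. Linear characters come from the abelianisation; the 2-dimensional irreps have character r^k -> 2*cos(2*pi*j*k/6), reflections -> 0.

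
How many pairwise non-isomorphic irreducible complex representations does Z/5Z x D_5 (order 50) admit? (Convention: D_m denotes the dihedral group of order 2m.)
20

Details: The number of irreducible complex representations of a finite group equals its number of conjugacy classes. For a direct product, #classes(G x H) = #classes(G) * #classes(H). Z/5Z has 5 classes (abelian), D_5 has 4 classes, so 5 * 4 = 20, so Z/5Z x D_5 (order 50) has exactly 20 irreducible complex representations.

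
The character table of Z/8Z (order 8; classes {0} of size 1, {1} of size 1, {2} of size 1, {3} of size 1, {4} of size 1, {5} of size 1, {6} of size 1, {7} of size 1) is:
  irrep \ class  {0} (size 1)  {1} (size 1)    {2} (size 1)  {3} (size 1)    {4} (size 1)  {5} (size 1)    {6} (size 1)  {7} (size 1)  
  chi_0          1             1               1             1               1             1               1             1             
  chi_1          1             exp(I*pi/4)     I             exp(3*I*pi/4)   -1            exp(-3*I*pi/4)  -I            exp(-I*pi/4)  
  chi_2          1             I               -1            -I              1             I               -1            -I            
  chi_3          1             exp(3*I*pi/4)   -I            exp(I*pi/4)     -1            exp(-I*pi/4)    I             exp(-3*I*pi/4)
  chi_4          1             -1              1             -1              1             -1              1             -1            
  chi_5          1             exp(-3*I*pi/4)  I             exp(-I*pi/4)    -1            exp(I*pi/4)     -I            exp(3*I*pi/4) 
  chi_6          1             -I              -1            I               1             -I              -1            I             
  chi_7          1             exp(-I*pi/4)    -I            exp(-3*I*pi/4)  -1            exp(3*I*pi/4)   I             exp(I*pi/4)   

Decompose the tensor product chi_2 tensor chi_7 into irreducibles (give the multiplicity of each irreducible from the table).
chi_2 tensor chi_7 = chi_1 (all other irreducibles have multiplicity 0).

Reasoning: The character of a tensor product is the pointwise product (chi_2 * chi_7)(C) = chi_2(C) * chi_7(C):
  {0}: (1)*(1), {1}: (I)*(exp(-I*pi/4)), {2}: (-1)*(-I), {3}: (-I)*(exp(-3*I*pi/4)), {4}: (1)*(-1), {5}: (I)*(exp(3*I*pi/4)), {6}: (-1)*(I), {7}: (-I)*(exp(I*pi/4))
so (chi_2 * chi_7) takes values
  {0} -> 1, {1} -> exp(I*pi/4), {2} -> I, {3} -> -exp(-I*pi/4), {4} -> -1, {5} -> exp(-3*I*pi/4), {6} -> -I, {7} -> -exp(3*I*pi/4).
Now take the inner product of this character with each irreducible chi from the table, <chi_2*chi_7, chi> = (1/8) sum_C |C| (chi_2*chi_7)(C) conj(chi(C)):
  <chi_2*chi_7, chi_0> = (1/8)[1*(1)*conj(1) + 1*(exp(I*pi/4))*conj(1) + 1*(I)*conj(1) + 1*(-exp(-I*pi/4))*conj(1) + 1*(-1)*conj(1) + 1*(exp(-3*I*pi/4))*conj(1) + 1*(-I)*conj(1) + 1*(-exp(3*I*pi/4))*conj(1)]
      = (1/8)[(1) + (exp(I*pi/4)) + (I) + (-exp(-I*pi/4)) + (-1) + (exp(-3*I*pi/4)) + (-I) + (-exp(3*I*pi/4))] = 0/8 = 0
  <chi_2*chi_7, chi_1> = (1/8)[1*(1)*conj(1) + 1*(exp(I*pi/4))*conj(exp(I*pi/4)) + 1*(I)*conj(I) + 1*(-exp(-I*pi/4))*conj(exp(3*I*pi/4)) + 1*(-1)*conj(-1) + 1*(exp(-3*I*pi/4))*conj(exp(-3*I*pi/4)) + 1*(-I)*conj(-I) + 1*(-exp(3*I*pi/4))*conj(exp(-I*pi/4))]
      = (1/8)[(1) + (1) + (1) + (1) + (1) + (1) + (1) + (1)] = 8/8 = 1
  <chi_2*chi_7, chi_2> = (1/8)[1*(1)*conj(1) + 1*(exp(I*pi/4))*conj(I) + 1*(I)*conj(-1) + 1*(-exp(-I*pi/4))*conj(-I) + 1*(-1)*conj(1) + 1*(exp(-3*I*pi/4))*conj(I) + 1*(-I)*conj(-1) + 1*(-exp(3*I*pi/4))*conj(-I)]
      = (1/8)[(1) + (-exp(3*I*pi/4)) + (-I) + (-exp(I*pi/4)) + (-1) + (-exp(-I*pi/4)) + (I) + (-exp(-3*I*pi/4))] = 0/8 = 0
  <chi_2*chi_7, chi_3> = (1/8)[1*(1)*conj(1) + 1*(exp(I*pi/4))*conj(exp(3*I*pi/4)) + 1*(I)*conj(-I) + 1*(-exp(-I*pi/4))*conj(exp(I*pi/4)) + 1*(-1)*conj(-1) + 1*(exp(-3*I*pi/4))*conj(exp(-I*pi/4)) + 1*(-I)*conj(I) + 1*(-exp(3*I*pi/4))*conj(exp(-3*I*pi/4))]
      = (1/8)[(1) + (-I) + (-1) + (I) + (1) + (-I) + (-1) + (I)] = 0/8 = 0
  <chi_2*chi_7, chi_4> = (1/8)[1*(1)*conj(1) + 1*(exp(I*pi/4))*conj(-1) + 1*(I)*conj(1) + 1*(-exp(-I*pi/4))*conj(-1) + 1*(-1)*conj(1) + 1*(exp(-3*I*pi/4))*conj(-1) + 1*(-I)*conj(1) + 1*(-exp(3*I*pi/4))*conj(-1)]
      = (1/8)[(1) + (-exp(I*pi/4)) + (I) + (exp(-I*pi/4)) + (-1) + (-exp(-3*I*pi/4)) + (-I) + (exp(3*I*pi/4))] = 0/8 = 0
  <chi_2*chi_7, chi_5> = (1/8)[1*(1)*conj(1) + 1*(exp(I*pi/4))*conj(exp(-3*I*pi/4)) + 1*(I)*conj(I) + 1*(-exp(-I*pi/4))*conj(exp(-I*pi/4)) + 1*(-1)*conj(-1) + 1*(exp(-3*I*pi/4))*conj(exp(I*pi/4)) + 1*(-I)*conj(-I) + 1*(-exp(3*I*pi/4))*conj(exp(3*I*pi/4))]
      = (1/8)[(1) + (-1) + (1) + (-1) + (1) + (-1) + (1) + (-1)] = 0/8 = 0
  <chi_2*chi_7, chi_6> = (1/8)[1*(1)*conj(1) + 1*(exp(I*pi/4))*conj(-I) + 1*(I)*conj(-1) + 1*(-exp(-I*pi/4))*conj(I) + 1*(-1)*conj(1) + 1*(exp(-3*I*pi/4))*conj(-I) + 1*(-I)*conj(-1) + 1*(-exp(3*I*pi/4))*conj(I)]
      = (1/8)[(1) + (exp(3*I*pi/4)) + (-I) + (exp(I*pi/4)) + (-1) + (exp(-I*pi/4)) + (I) + (exp(-3*I*pi/4))] = 0/8 = 0
  <chi_2*chi_7, chi_7> = (1/8)[1*(1)*conj(1) + 1*(exp(I*pi/4))*conj(exp(-I*pi/4)) + 1*(I)*conj(-I) + 1*(-exp(-I*pi/4))*conj(exp(-3*I*pi/4)) + 1*(-1)*conj(-1) + 1*(exp(-3*I*pi/4))*conj(exp(3*I*pi/4)) + 1*(-I)*conj(I) + 1*(-exp(3*I*pi/4))*conj(exp(I*pi/4))]
      = (1/8)[(1) + (I) + (-1) + (-I) + (1) + (I) + (-1) + (-I)] = 0/8 = 0
(Exp terms are combined using exp(i*s)*conj(exp(i*t)) = exp(i*(s-t)), and sums of them are collapsed using the identity that for every m > 1 the m distinct m-th roots of unity sum to 0, e.g. 1 + exp(2*I*pi/3) + exp(-2*I*pi/3) = 0.)
Hence the multiplicities are chi_1: 1. Dimension check: dim(chi_2)*dim(chi_7) = 1*1 = 1 and sum (mult * dim) = 1*1 = 1.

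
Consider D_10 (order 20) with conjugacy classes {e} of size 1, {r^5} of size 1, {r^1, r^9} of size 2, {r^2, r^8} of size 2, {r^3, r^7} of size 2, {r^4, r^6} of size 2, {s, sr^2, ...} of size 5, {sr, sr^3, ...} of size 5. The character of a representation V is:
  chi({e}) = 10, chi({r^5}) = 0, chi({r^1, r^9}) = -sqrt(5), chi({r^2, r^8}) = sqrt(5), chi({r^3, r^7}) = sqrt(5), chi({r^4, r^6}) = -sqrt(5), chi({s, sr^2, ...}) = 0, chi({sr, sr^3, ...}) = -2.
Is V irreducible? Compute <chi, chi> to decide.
Not irreducible (reducible): <chi, chi> = 8 > 1.

Derivation: <chi, chi> = (1/|G|) sum_C |C| * |chi(C)|^2 = (1/20)[1*|10|^2 + 1*|0|^2 + 2*|-sqrt(5)|^2 + 2*|sqrt(5)|^2 + 2*|sqrt(5)|^2 + 2*|-sqrt(5)|^2 + 5*|0|^2 + 5*|-2|^2]
  = (1/20)[(100) + (0) + (10) + (10) + (10) + (10) + (0) + (20)] = 160/20 = 8.
A character is irreducible iff <chi, chi> = 1, so this representation is reducible.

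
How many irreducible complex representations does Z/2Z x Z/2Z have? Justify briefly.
4

Reasoning: The number of irreducible complex representations of a finite group equals its number of conjugacy classes. Z/2Z x Z/2Z is abelian of order 4, so every element is its own conjugacy class: 4 classes, so Z/2Z x Z/2Z (order 4) has exactly 4 irreducible complex representations.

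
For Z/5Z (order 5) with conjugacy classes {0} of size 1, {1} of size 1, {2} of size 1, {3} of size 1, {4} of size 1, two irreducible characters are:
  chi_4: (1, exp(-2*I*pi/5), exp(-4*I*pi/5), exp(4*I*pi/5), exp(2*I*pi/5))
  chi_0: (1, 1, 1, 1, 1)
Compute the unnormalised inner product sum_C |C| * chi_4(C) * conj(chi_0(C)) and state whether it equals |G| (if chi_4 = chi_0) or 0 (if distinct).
Sum = 0; so <chi_4, chi_0> = 0 (distinct irreducibles are orthogonal).

Working: Compute term by term over conjugacy classes (|C| * chi_4(C) * conj(chi_0(C))):
  1*(1)*conj(1) + 1*(exp(-2*I*pi/5))*conj(1) + 1*(exp(-4*I*pi/5))*conj(1) + 1*(exp(4*I*pi/5))*conj(1) + 1*(exp(2*I*pi/5))*conj(1)
  = (1) + (exp(-2*I*pi/5)) + (exp(-4*I*pi/5)) + (exp(4*I*pi/5)) + (exp(2*I*pi/5))
  = 0.
(Exp terms are combined using exp(i*s)*conj(exp(i*t)) = exp(i*(s-t)), and sums of them are collapsed using the identity that for every m > 1 the m distinct m-th roots of unity sum to 0, e.g. 1 + exp(2*I*pi/3) + exp(-2*I*pi/3) = 0.)
Dividing by |G| = 5 gives 0/5 = 0, matching the row-orthogonality relation <chi_4, chi_0> = [chi_4 = chi_0].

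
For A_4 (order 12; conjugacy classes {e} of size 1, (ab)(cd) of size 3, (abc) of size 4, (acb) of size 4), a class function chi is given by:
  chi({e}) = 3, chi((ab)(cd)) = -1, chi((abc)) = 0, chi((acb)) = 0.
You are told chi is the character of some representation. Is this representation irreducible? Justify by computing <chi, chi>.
Irreducible: <chi, chi> = 1.

Proof sketch: <chi, chi> = (1/|G|) sum_C |C| * |chi(C)|^2 = (1/12)[1*|3|^2 + 3*|-1|^2 + 4*|0|^2 + 4*|0|^2]
  = (1/12)[(9) + (3) + (0) + (0)] = 12/12 = 1.
(Exp terms are combined using exp(i*s)*conj(exp(i*t)) = exp(i*(s-t)), and sums of them are collapsed using the identity that for every m > 1 the m distinct m-th roots of unity sum to 0, e.g. 1 + exp(2*I*pi/3) + exp(-2*I*pi/3) = 0.)
A character is irreducible iff <chi, chi> = 1, so this representation is irreducible.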